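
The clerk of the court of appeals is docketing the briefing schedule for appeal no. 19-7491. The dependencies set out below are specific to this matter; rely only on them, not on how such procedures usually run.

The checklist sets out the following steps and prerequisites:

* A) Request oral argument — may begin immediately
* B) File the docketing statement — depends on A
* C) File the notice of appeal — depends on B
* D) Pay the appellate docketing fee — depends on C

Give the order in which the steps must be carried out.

A has no prerequisites → A first.
B needed A, now all done → B.
That leaves C as the only ready step → C.
Next only D has its prerequisites met → D.

A → B → C → D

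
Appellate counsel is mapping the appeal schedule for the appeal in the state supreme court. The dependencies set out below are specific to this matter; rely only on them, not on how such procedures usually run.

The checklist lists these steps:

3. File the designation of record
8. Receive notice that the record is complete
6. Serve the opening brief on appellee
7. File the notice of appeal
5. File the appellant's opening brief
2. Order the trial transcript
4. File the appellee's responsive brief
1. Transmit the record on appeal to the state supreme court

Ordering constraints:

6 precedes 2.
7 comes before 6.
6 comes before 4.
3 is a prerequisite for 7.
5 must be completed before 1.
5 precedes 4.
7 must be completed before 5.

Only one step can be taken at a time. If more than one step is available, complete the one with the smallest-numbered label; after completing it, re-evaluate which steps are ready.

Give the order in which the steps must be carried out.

3 and 8 have no prerequisites; 3 has the earlier label, so 3 is first.
Ready: 7 and 8. 7 has the earlier label → 7.
5, 6 and 8 are all available; 5 has the earlier label → 5.
1 now also ready, so the ready set is {1, 6, 8}; 1 has the earlier label → 1.
Now 6 and 8 have their prerequisites met. 6 has the earlier label, so 6 next.
2 and 4 now also ready, so the ready set is {2, 4, 8}; 2 has the earlier label → 2.
Now 4 and 8 have their prerequisites met. 4 has the earlier label, so 4 next.
8 is the only step now ready → 8.

3 → 7 → 5 → 1 → 6 → 2 → 4 → 8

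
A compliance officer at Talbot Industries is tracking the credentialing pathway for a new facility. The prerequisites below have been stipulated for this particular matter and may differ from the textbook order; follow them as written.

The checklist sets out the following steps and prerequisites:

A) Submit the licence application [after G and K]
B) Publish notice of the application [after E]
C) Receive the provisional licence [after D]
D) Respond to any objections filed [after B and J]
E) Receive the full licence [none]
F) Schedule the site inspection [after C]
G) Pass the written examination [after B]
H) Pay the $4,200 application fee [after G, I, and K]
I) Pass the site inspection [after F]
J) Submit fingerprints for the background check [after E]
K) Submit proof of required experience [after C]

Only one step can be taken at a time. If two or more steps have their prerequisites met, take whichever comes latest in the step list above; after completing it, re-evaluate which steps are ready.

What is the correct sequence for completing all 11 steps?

E has no prerequisites → E first.
J and B are both available; J is listed later → J.
B is the only step now ready → B.
G and D are both available; G is listed later → G.
That leaves D as the only ready step → D.
C is the only step now ready → C.
Now K and F have their prerequisites met. K is listed later, so K next.
Ready: F and A. F is listed later → F.
Now I and A have their prerequisites met. I is listed later, so I next.
H now also ready, so the ready set is {H, A}; H is listed later → H.
Next only A has its prerequisites met → A.

E, J, B, G, D, C, K, F, I, H, A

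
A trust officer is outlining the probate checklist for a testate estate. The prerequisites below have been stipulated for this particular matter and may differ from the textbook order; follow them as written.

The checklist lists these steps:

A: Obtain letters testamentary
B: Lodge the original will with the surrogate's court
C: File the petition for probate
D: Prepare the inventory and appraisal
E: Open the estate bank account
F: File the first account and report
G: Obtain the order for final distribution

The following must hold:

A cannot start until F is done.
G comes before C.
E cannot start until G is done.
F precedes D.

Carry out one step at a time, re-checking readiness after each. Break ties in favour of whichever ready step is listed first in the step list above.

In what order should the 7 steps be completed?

B, F, A, D, G, C, E

B, F and G have no prerequisites; B is listed earlier, so B is first.
Now F and G have their prerequisites met. F is listed earlier, so F next.
Ready: A, D and G. A is listed earlier → A.
D and G are both available; D is listed earlier → D.
Next only G has its prerequisites met → G.
C and E are both available; C is listed earlier → C.
That leaves E as the only ready step → E.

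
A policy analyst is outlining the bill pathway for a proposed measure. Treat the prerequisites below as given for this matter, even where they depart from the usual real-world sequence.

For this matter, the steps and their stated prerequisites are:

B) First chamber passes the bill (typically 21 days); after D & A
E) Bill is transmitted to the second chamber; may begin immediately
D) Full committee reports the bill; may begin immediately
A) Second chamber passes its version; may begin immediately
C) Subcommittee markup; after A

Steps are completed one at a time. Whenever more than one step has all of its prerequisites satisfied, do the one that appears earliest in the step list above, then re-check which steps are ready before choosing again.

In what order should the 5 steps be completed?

E, D and A have no prerequisites; E is listed earlier, so E is first.
D and A are both available; D is listed earlier → D.
A is the only step now ready → A.
Ready: B and C. B is listed earlier → B.
Next only C has its prerequisites met → C.

E, D, A, B, C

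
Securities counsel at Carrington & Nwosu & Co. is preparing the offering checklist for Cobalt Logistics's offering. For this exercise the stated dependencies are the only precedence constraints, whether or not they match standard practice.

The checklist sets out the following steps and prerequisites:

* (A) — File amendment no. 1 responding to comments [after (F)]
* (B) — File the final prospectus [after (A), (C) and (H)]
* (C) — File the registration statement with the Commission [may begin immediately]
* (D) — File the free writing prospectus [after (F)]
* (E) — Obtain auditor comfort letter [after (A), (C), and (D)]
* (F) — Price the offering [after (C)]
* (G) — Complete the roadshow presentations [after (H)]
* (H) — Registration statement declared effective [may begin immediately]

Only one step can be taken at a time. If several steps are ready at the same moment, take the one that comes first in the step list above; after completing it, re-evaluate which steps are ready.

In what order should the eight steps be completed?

(C), (F), (A), (D), (E), (H), (B), (G)

Nothing is required for (C) and (H). (C) is listed earlier → (C) first.
(F) now also ready, so the ready set is {(F), (H)}; (F) is listed earlier → (F).
Ready: (A), (D) and (H). (A) is listed earlier → (A).
(D) and (H) are both available; (D) is listed earlier → (D).
(E) now also ready, so the ready set is {(E), (H)}; (E) is listed earlier → (E).
Next only (H) has its prerequisites met → (H).
(B) and (G) are both available; (B) is listed earlier → (B).
Next only (G) has its prerequisites met → (G).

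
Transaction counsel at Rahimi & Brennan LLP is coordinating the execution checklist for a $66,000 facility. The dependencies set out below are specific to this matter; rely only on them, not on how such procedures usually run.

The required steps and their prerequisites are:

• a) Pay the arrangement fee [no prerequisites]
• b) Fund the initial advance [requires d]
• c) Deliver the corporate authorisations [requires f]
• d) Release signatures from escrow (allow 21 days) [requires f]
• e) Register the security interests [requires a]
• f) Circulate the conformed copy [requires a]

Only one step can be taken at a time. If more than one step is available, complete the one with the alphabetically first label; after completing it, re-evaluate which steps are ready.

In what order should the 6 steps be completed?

a → e → f → c → d → b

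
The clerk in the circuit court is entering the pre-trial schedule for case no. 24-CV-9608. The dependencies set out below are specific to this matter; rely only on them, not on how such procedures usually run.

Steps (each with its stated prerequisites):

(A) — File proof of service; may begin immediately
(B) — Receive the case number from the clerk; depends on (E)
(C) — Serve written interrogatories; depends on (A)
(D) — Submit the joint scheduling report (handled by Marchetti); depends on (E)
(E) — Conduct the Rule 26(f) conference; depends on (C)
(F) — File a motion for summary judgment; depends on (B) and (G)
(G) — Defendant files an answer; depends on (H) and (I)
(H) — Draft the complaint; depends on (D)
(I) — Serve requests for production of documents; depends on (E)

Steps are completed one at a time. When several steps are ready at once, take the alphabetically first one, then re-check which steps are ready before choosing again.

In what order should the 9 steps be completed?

(A), (C), (E), (B), (D), (H), (I), (G), (F)

Only (A) has no prerequisites, so it is first.
(C) needed (A), now all done → (C).
(E) needed (C), now all done → (E).
(B), (D) and (I) are all available; (B) has the earlier label → (B).
Ready: (D) and (I). (D) has the earlier label → (D).
Now (H) and (I) have their prerequisites met. (H) has the earlier label, so (H) next.
Next only (I) has its prerequisites met → (I).
(G) is the only step now ready → (G).
(F) is the only step now ready → (F).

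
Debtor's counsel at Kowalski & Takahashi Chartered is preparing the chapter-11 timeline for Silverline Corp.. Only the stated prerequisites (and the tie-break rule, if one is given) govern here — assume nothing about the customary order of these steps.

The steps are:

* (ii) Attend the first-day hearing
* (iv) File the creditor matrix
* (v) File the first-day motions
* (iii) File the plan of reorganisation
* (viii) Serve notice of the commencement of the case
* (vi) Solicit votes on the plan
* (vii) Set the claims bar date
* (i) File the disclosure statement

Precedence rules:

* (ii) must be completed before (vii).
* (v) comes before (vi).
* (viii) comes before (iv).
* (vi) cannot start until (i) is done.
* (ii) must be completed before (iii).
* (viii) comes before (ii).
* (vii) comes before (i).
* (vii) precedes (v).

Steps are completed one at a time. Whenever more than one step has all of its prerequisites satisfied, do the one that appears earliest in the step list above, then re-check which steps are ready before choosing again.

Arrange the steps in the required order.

Only (viii) has no prerequisites, so it is first.
(ii) and (iv) are both available; (ii) is listed earlier → (ii).
Ready: (iv), (iii) and (vii). (iv) is listed earlier → (iv).
Now (iii) and (vii) have their prerequisites met. (iii) is listed earlier, so (iii) next.
Next only (vii) has its prerequisites met → (vii).
Now (v) and (i) have their prerequisites met. (v) is listed earlier, so (v) next.
That leaves (i) as the only ready step → (i).
(vi) needed (v) and (i), now all done → (vi).

(viii), (ii), (iv), (iii), (vii), (v), (i), (vi)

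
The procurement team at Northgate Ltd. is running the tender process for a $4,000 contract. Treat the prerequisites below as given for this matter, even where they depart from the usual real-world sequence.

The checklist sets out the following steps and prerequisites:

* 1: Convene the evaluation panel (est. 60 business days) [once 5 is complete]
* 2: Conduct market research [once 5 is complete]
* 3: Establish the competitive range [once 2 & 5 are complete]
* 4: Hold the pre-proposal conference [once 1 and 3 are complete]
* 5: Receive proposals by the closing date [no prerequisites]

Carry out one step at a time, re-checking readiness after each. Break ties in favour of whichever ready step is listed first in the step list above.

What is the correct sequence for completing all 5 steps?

5 1 2 3 4

5 is the only step with nothing outstanding, so it goes first.
Ready: 1 and 2. 1 is listed earlier → 1.
Next only 2 has its prerequisites met → 2.
3 needed 2 and 5, now all done → 3.
4 is the only step now ready → 4.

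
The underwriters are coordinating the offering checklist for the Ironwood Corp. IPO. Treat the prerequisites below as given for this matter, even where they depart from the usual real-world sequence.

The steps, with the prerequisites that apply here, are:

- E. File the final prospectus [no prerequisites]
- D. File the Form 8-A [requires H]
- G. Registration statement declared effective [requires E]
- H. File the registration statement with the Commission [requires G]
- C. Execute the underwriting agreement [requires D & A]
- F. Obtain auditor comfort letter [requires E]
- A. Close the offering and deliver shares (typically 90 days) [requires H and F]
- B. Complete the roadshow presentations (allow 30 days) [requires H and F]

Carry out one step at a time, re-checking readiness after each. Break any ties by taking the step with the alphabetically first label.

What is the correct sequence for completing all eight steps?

Only E has no prerequisites, so it is first.
Ready: F and G. F has the earlier label → F.
That leaves G as the only ready step → G.
H needed G, now all done → H.
Now A, B and D have their prerequisites met. A has the earlier label, so A next.
B and D are both available; B has the earlier label → B.
D is the only step now ready → D.
That leaves C as the only ready step → C.

E, F, G, H, A, B, D, C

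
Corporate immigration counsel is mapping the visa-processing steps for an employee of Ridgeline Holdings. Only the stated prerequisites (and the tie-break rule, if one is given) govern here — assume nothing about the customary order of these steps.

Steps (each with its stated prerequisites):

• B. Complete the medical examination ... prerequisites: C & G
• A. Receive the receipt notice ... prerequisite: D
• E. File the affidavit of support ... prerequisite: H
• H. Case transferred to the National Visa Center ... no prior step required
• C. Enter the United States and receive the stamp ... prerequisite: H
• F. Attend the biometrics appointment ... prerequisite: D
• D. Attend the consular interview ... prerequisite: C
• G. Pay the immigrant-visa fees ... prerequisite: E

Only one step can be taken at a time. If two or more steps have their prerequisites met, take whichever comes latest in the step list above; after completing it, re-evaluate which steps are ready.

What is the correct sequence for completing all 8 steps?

H → C → D → F → E → G → A → B

H is the only step with nothing outstanding, so it goes first.
C and E are both available; C is listed later → C.
Now D and E have their prerequisites met. D is listed later, so D next.
F and A now also ready, so the ready set is {F, E, A}; F is listed later → F.
Ready: E and A. E is listed later → E.
G now also ready, so the ready set is {G, A}; G is listed later → G.
B now also ready, so the ready set is {A, B}; A is listed later → A.
That leaves B as the only ready step → B.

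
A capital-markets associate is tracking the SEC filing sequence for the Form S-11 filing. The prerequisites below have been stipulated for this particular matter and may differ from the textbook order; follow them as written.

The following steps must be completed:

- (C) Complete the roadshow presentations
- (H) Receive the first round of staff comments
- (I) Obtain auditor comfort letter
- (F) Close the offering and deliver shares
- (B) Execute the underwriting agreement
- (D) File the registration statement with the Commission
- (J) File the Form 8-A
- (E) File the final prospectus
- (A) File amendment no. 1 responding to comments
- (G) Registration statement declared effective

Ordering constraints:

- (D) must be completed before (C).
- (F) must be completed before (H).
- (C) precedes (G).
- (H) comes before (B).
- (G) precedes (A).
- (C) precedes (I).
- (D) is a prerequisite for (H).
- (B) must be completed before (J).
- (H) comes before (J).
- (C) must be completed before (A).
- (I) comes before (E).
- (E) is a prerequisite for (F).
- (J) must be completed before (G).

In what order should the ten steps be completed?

(D), (C), (I), (E), (F), (H), (B), (J), (G), (A)

Only (D) has no prerequisites, so it is first.
(C) needed (D), now all done → (C).
(I) is the only step now ready → (I).
(E) needed (I), now all done → (E).
(F) is the only step now ready → (F).
Next only (H) has its prerequisites met → (H).
That leaves (B) as the only ready step → (B).
Next only (J) has its prerequisites met → (J).
(G) needed (C) and (J), now all done → (G).
(A) needed (C) and (G), now all done → (A).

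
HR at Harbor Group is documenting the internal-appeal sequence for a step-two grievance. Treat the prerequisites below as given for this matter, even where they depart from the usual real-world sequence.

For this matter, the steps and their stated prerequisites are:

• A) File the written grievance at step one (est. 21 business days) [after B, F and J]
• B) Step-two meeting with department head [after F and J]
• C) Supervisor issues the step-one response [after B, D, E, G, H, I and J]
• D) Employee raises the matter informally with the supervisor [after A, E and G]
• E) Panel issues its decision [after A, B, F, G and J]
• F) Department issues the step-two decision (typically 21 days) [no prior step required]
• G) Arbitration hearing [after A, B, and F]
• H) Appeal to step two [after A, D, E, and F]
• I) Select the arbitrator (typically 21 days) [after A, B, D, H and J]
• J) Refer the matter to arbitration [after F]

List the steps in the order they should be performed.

F → J → B → A → G → E → D → H → I → C

F is the only step with nothing outstanding, so it goes first.
J needed F, now all done → J.
Next only B has its prerequisites met → B.
A is the only step now ready → A.
That leaves G as the only ready step → G.
Next only E has its prerequisites met → E.
Next only D has its prerequisites met → D.
H is the only step now ready → H.
Next only I has its prerequisites met → I.
C needed B, D, E, G, H, I and J, now all done → C.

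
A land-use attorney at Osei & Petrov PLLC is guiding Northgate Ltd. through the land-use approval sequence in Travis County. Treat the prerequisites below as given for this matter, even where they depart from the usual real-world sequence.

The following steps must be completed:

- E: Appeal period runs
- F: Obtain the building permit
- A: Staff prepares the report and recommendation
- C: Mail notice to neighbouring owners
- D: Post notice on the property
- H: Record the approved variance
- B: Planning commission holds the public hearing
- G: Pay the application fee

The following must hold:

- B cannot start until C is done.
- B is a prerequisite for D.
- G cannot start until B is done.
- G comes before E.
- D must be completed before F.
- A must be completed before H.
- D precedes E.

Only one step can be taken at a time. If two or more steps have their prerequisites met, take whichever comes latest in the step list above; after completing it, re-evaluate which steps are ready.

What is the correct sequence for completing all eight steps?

C → B → G → D → A → H → F → E

C and A have no prerequisites; C is listed later, so C is first.
Now B and A have their prerequisites met. B is listed later, so B next.
Now G, D and A have their prerequisites met. G is listed later, so G next.
Now D and A have their prerequisites met. D is listed later, so D next.
F and E now also ready, so the ready set is {A, F, E}; A is listed later → A.
H, F and E are all available; H is listed later → H.
F and E are both available; F is listed later → F.
E is the only step now ready → E.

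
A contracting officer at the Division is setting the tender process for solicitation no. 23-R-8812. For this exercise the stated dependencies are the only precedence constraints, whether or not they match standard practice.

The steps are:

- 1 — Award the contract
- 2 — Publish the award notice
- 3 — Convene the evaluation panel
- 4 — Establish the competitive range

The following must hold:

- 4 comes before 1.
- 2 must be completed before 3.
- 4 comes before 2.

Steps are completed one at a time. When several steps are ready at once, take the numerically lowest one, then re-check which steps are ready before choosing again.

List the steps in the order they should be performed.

4, 1, 2, 3

4 is the only step with nothing outstanding, so it goes first.
1 and 2 are both available; 1 has the earlier label → 1.
2 needed 4, now all done → 2.
3 is the only step now ready → 3.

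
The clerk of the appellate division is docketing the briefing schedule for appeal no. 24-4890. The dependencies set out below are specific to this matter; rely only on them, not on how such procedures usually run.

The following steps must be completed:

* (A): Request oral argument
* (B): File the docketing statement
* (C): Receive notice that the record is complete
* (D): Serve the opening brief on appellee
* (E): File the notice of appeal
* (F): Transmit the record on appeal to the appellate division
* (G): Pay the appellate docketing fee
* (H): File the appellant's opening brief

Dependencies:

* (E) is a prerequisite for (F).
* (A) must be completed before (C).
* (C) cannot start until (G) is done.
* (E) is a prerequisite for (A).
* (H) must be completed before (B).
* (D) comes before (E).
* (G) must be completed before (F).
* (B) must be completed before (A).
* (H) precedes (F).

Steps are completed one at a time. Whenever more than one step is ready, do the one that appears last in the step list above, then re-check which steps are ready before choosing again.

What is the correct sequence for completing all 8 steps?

Nothing is required for (H), (G) and (D). (H) is listed later → (H) first.
(G), (D) and (B) are all available; (G) is listed later → (G).
Now (D) and (B) have their prerequisites met. (D) is listed later, so (D) next.
(E) and (B) are both available; (E) is listed later → (E).
Now (F) and (B) have their prerequisites met. (F) is listed later, so (F) next.
(B) needed (H), now all done → (B).
(A) needed (E) and (B), now all done → (A).
Next only (C) has its prerequisites met → (C).

(H), (G), (D), (E), (F), (B), (A), (C)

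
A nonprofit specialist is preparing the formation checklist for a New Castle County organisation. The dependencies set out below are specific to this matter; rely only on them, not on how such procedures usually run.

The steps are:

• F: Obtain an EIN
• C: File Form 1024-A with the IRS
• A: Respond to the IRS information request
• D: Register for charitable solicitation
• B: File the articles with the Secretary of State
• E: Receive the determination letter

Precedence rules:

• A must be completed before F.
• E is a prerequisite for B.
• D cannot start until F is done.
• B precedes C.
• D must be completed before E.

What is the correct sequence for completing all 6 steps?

A has no prerequisites → A first.
That leaves F as the only ready step → F.
D needed F, now all done → D.
Next only E has its prerequisites met → E.
B is the only step now ready → B.
That leaves C as the only ready step → C.

A, F, D, E, B, C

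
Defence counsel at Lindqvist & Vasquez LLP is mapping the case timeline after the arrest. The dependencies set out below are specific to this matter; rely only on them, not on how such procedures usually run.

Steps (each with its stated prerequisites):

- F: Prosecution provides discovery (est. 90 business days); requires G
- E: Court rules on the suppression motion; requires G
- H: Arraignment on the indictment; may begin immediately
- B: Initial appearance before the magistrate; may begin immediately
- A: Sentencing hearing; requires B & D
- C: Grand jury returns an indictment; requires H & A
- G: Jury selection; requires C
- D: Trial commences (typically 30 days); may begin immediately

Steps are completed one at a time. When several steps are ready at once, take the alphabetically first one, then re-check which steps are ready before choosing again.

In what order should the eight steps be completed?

B, D, A, H, C, G, E, F

Nothing is required for B, D and H. B has the earlier label → B first.
Now D and H have their prerequisites met. D has the earlier label, so D next.
Ready: A and H. A has the earlier label → A.
That leaves H as the only ready step → H.
C is the only step now ready → C.
G needed C, now all done → G.
E and F are both available; E has the earlier label → E.
That leaves F as the only ready step → F.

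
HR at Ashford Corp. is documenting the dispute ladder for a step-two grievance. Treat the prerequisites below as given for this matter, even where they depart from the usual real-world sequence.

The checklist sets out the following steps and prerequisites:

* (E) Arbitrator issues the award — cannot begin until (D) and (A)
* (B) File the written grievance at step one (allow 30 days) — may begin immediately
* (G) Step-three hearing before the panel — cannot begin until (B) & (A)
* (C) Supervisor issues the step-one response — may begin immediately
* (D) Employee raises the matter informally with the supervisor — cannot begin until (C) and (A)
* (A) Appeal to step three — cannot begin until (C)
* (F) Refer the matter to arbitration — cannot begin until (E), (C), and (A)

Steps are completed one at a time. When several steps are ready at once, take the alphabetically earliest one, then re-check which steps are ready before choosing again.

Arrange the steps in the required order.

(B), (C), (A), (D), (E), (F), (G)

Nothing is required for (B) and (C). (B) has the earlier label → (B) first.
(C) is the only step now ready → (C).
(A) is the only step now ready → (A).
(D) and (G) are both available; (D) has the earlier label → (D).
Now (E) and (G) have their prerequisites met. (E) has the earlier label, so (E) next.
(F) now also ready, so the ready set is {(F), (G)}; (F) has the earlier label → (F).
That leaves (G) as the only ready step → (G).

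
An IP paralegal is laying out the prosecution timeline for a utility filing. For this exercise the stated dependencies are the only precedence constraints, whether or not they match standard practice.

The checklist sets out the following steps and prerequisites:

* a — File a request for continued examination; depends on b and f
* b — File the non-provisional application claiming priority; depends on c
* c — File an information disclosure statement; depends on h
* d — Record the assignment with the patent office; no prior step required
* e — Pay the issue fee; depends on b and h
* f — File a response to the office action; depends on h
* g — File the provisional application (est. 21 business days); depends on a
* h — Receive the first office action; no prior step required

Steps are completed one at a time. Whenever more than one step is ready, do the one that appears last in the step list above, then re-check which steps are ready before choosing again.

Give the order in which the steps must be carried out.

h f d c b e a g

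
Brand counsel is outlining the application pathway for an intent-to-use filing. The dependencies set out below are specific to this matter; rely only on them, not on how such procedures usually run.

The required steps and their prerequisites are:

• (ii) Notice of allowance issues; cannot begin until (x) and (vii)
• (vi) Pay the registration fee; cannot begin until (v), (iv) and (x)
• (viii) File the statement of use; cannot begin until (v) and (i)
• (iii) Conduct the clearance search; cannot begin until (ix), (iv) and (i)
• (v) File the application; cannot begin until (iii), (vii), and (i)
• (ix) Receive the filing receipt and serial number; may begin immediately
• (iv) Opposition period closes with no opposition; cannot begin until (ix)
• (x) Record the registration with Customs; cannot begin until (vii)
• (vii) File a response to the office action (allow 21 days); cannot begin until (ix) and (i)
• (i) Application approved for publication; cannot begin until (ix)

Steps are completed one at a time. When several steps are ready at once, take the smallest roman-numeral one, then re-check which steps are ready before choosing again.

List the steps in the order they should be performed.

Only (ix) has no prerequisites, so it is first.
Now (i) and (iv) have their prerequisites met. (i) has the earlier label, so (i) next.
Now (iv) and (vii) have their prerequisites met. (iv) has the earlier label, so (iv) next.
(iii) and (vii) are both available; (iii) has the earlier label → (iii).
(vii) is the only step now ready → (vii).
Ready: (v) and (x). (v) has the earlier label → (v).
(viii) now also ready, so the ready set is {(viii), (x)}; (viii) has the earlier label → (viii).
Next only (x) has its prerequisites met → (x).
(ii) and (vi) are both available; (ii) has the earlier label → (ii).
Next only (vi) has its prerequisites met → (vi).

(ix), (i), (iv), (iii), (vii), (v), (viii), (x), (ii), (vi)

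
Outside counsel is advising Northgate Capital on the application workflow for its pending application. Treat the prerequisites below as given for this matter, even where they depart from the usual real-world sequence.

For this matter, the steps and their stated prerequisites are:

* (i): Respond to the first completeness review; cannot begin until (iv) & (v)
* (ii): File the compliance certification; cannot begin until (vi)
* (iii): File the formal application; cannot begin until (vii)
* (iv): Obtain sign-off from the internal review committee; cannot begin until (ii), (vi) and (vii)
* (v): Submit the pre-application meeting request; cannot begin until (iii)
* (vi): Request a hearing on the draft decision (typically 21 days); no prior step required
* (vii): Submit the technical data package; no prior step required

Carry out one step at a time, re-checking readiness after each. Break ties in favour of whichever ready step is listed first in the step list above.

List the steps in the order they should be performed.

(vi) and (vii) have no prerequisites; (vi) is listed earlier, so (vi) is first.
Now (ii) and (vii) have their prerequisites met. (ii) is listed earlier, so (ii) next.
That leaves (vii) as the only ready step → (vii).
Ready: (iii) and (iv). (iii) is listed earlier → (iii).
(v) now also ready, so the ready set is {(iv), (v)}; (iv) is listed earlier → (iv).
(v) is the only step now ready → (v).
Next only (i) has its prerequisites met → (i).

(vi) → (ii) → (vii) → (iii) → (iv) → (v) → (i)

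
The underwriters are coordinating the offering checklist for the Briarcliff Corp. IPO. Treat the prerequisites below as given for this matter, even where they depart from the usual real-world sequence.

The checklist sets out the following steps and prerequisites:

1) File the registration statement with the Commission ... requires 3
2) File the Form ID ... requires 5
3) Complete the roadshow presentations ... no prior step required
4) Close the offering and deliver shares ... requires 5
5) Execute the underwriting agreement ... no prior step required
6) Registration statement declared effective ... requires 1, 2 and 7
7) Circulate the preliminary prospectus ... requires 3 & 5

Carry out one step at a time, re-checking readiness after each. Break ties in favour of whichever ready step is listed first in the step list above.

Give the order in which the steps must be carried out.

3, 1, 5, 2, 4, 7, 6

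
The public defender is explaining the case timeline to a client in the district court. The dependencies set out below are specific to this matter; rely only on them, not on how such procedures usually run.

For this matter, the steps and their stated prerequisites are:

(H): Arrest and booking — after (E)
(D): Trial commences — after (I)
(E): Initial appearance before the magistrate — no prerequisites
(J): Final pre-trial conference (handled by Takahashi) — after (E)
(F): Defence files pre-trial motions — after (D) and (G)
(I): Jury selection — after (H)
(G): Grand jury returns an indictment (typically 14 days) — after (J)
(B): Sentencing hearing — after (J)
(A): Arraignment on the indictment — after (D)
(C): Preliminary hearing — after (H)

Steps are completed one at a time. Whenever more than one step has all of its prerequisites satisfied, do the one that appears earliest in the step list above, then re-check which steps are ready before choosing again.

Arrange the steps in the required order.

(E) → (H) → (J) → (I) → (D) → (G) → (F) → (B) → (A) → (C)

Only (E) has no prerequisites, so it is first.
Now (H) and (J) have their prerequisites met. (H) is listed earlier, so (H) next.
Now (J), (I) and (C) have their prerequisites met. (J) is listed earlier, so (J) next.
(G) and (B) now also ready, so the ready set is {(I), (G), (B), (C)}; (I) is listed earlier → (I).
(D) now also ready, so the ready set is {(D), (G), (B), (C)}; (D) is listed earlier → (D).
(A) now also ready, so the ready set is {(G), (B), (A), (C)}; (G) is listed earlier → (G).
Ready: (F), (B), (A) and (C). (F) is listed earlier → (F).
Now (B), (A) and (C) have their prerequisites met. (B) is listed earlier, so (B) next.
Now (A) and (C) have their prerequisites met. (A) is listed earlier, so (A) next.
That leaves (C) as the only ready step → (C).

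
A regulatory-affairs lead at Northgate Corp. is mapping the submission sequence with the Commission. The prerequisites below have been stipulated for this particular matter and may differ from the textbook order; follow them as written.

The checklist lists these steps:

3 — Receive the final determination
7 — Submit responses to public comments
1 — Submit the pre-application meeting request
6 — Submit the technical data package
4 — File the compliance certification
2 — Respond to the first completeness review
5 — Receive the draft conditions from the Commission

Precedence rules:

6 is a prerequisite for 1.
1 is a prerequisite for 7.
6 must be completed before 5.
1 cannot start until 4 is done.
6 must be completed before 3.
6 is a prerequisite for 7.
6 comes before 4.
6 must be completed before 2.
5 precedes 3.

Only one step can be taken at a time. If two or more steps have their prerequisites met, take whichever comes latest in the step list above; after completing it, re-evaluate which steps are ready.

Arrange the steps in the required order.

6, 5, 2, 4, 1, 7, 3

6 is the only step with nothing outstanding, so it goes first.
Now 5, 2 and 4 have their prerequisites met. 5 is listed later, so 5 next.
3 now also ready, so the ready set is {2, 4, 3}; 2 is listed later → 2.
Ready: 4 and 3. 4 is listed later → 4.
1 now also ready, so the ready set is {1, 3}; 1 is listed later → 1.
7 and 3 are both available; 7 is listed later → 7.
3 needed 5 and 6, now all done → 3.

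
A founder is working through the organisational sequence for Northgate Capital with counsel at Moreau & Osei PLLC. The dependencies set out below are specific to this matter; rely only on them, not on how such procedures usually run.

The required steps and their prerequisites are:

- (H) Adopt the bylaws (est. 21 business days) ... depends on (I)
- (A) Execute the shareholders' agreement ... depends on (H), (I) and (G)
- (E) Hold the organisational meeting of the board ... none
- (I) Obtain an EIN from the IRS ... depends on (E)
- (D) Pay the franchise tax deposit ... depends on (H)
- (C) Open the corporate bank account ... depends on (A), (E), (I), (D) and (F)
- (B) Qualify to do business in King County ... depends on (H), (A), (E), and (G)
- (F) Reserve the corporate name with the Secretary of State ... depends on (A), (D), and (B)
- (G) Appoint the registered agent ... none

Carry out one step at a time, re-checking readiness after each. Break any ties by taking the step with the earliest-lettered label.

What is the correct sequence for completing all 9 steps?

(E), (G), (I), (H), (A), (B), (D), (F), (C)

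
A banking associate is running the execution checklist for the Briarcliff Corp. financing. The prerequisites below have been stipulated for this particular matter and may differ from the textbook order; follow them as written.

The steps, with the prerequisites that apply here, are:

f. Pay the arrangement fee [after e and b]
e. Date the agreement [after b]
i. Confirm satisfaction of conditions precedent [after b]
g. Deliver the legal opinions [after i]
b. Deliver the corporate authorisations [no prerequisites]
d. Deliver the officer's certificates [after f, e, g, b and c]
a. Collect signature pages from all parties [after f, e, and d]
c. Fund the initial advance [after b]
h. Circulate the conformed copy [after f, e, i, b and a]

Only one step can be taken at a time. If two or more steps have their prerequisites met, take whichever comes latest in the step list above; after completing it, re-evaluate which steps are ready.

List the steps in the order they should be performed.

b has no prerequisites → b first.
Ready: c, i and e. c is listed later → c.
Ready: i and e. i is listed later → i.
g and e are both available; g is listed later → g.
e needed b, now all done → e.
f is the only step now ready → f.
That leaves d as the only ready step → d.
a needed d, e and f, now all done → a.
h is the only step now ready → h.

b → c → i → g → e → f → d → a → h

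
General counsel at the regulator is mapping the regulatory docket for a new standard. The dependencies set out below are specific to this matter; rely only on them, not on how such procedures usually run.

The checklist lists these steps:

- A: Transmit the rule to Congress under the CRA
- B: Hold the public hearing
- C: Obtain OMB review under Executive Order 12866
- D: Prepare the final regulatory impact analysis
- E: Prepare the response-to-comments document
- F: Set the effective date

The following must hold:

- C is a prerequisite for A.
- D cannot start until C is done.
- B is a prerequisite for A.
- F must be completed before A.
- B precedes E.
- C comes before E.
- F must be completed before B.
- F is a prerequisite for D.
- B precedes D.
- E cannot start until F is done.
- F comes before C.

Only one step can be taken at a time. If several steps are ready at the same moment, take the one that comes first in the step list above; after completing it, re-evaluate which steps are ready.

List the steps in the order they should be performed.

F has no prerequisites → F first.
B and C are both available; B is listed earlier → B.
C needed F, now all done → C.
Ready: A, D and E. A is listed earlier → A.
D and E are both available; D is listed earlier → D.
E needed B, C and F, now all done → E.

F → B → C → A → D → E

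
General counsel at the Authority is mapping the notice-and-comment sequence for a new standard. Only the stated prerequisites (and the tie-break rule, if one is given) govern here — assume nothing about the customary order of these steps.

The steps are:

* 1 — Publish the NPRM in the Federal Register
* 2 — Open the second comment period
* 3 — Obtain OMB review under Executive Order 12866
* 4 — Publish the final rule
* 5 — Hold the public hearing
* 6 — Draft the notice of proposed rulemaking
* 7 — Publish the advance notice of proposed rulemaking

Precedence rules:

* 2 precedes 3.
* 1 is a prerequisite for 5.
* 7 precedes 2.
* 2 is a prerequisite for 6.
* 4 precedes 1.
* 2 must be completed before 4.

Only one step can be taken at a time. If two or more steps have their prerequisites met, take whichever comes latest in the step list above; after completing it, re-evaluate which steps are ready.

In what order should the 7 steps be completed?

7 2 6 4 3 1 5

7 has no prerequisites → 7 first.
2 needed 7, now all done → 2.
Now 6, 4 and 3 have their prerequisites met. 6 is listed later, so 6 next.
Ready: 4 and 3. 4 is listed later → 4.
1 now also ready, so the ready set is {3, 1}; 3 is listed later → 3.
That leaves 1 as the only ready step → 1.
5 needed 1, now all done → 5.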